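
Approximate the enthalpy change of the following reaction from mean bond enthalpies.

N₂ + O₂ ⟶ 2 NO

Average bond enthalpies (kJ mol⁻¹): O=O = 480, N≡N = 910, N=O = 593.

ΔH ≈ +204 kJ

Bonds broken (reactants):
  N≡N: 1 × 910 = 910
  O=O: 1 × 480 = 480
  Σ(broken) = 1390 kJ
Bonds formed (products):
  N=O: 2 × 593 = 1186
  Σ(formed) = 1186 kJ
ΔH = Σ(broken) − Σ(formed) = 1390 − 1186 = +204 kJ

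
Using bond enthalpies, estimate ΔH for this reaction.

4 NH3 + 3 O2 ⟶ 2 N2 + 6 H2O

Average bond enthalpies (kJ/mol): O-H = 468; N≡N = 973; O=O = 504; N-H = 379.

Bonds broken (reactants):
  N-H: 12 × 379 = 4548
  O=O: 3 × 504 = 1512
  Σ(broken) = 6060 kJ
Bonds formed (products):
  N≡N: 2 × 973 = 1946
  O-H: 12 × 468 = 5616
  Σ(formed) = 7562 kJ
ΔH = Σ(broken) − Σ(formed) = 6060 − 7562 = −1502 kJ

ΔH ≈ −1502 kJ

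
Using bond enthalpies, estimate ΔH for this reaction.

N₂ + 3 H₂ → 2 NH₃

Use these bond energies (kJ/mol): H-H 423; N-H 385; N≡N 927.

ΔH ≈ −114 kJ

Bonds broken (reactants):
  H-H: 3 × 423 = 1269
  N≡N: 1 × 927 = 927
  Σ(broken) = 2196 kJ
Bonds formed (products):
  N-H: 6 × 385 = 2310
  Σ(formed) = 2310 kJ
ΔH = Σ(broken) − Σ(formed) = 2196 − 2310 = −114 kJ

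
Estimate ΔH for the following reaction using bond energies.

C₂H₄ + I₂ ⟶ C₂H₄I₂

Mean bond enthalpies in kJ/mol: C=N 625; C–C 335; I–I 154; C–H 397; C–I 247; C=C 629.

ΔH ≈ −46 kJ

Bonds broken (reactants):
  C–H: 4 × 397 = 1588
  C=C: 1 × 629 = 629
  I–I: 1 × 154 = 154
  Σ(broken) = 2371 kJ
Bonds formed (products):
  C–C: 1 × 335 = 335
  C–H: 4 × 397 = 1588
  C–I: 2 × 247 = 494
  Σ(formed) = 2417 kJ
ΔH = Σ(broken) − Σ(formed) = 2371 − 2417 = −46 kJ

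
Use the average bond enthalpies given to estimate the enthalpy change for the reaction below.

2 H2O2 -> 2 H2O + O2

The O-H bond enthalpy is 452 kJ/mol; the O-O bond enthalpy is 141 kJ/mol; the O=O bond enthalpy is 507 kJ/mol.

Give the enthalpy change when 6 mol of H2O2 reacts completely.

ΔH = −675 kJ

Bonds broken (reactants):
  O-H: 4 × 452 = 1808
  O-O: 2 × 141 = 282
  Σ(broken) = 2090 kJ
Bonds formed (products):
  O-H: 4 × 452 = 1808
  O=O: 1 × 507 = 507
  Σ(formed) = 2315 kJ
ΔH = Σ(broken) − Σ(formed) = 2090 − 2315 = −225 kJ
For 3× the reaction as written: 3 × (−225) = −675 kJ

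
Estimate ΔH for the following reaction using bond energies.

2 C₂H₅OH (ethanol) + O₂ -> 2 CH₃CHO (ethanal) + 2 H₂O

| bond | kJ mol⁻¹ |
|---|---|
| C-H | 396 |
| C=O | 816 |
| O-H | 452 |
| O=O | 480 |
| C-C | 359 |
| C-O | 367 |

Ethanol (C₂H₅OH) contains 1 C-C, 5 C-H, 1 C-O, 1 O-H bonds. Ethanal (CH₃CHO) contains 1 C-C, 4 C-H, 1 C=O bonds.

ΔH ≈ −530 kJ

Bonds broken (reactants):
  C-C: 2 × 359 = 718
  C-H: 10 × 396 = 3960
  C-O: 2 × 367 = 734
  O-H: 2 × 452 = 904
  O=O: 1 × 480 = 480
  Σ(broken) = 6796 kJ
Bonds formed (products):
  C-C: 2 × 359 = 718
  C-H: 8 × 396 = 3168
  C=O: 2 × 816 = 1632
  O-H: 4 × 452 = 1808
  Σ(formed) = 7326 kJ
ΔH = Σ(broken) − Σ(formed) = 6796 − 7326 = −530 kJ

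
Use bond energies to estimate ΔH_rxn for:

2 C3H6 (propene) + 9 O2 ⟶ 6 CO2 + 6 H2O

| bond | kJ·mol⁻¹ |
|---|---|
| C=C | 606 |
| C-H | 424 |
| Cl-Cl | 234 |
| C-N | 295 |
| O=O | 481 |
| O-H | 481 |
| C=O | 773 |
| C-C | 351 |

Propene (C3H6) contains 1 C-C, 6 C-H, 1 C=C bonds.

Bonds broken (reactants):
  C-C: 2 × 351 = 702
  C-H: 12 × 424 = 5088
  C=C: 2 × 606 = 1212
  O=O: 9 × 481 = 4329
  Σ(broken) = 11331 kJ
Bonds formed (products):
  C=O: 12 × 773 = 9276
  O-H: 12 × 481 = 5772
  Σ(formed) = 15048 kJ
ΔH = Σ(broken) − Σ(formed) = 11331 − 15048 = −3717 kJ

ΔH ≈ −3717 kJ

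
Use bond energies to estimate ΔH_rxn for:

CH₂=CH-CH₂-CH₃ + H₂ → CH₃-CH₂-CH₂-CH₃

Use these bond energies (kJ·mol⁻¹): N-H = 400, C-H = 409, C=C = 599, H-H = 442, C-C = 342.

Bonds broken (reactants):
  C-C: 2 × 342 = 684
  C-H: 8 × 409 = 3272
  C=C: 1 × 599 = 599
  H-H: 1 × 442 = 442
  Σ(broken) = 4997 kJ
Bonds formed (products):
  C-C: 3 × 342 = 1026
  C-H: 10 × 409 = 4090
  Σ(formed) = 5116 kJ
ΔH = Σ(broken) − Σ(formed) = 4997 − 5116 = −119 kJ

ΔH ≈ −119 kJ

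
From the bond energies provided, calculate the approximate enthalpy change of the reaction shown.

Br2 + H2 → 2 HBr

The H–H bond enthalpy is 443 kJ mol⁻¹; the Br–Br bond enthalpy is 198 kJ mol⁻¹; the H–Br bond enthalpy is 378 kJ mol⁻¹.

Bonds broken (reactants):
  Br–Br: 1 × 198 = 198
  H–H: 1 × 443 = 443
  Σ(broken) = 641 kJ
Bonds formed (products):
  H–Br: 2 × 378 = 756
  Σ(formed) = 756 kJ
ΔH = Σ(broken) − Σ(formed) = 641 − 756 = −115 kJ

ΔH ≈ −115 kJ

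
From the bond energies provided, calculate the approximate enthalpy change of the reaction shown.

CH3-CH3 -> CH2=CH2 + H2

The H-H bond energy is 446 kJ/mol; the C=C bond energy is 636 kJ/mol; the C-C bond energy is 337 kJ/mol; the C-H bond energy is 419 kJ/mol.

ΔH ≈ +93 kJ

Bonds broken (reactants):
  C-C: 1 × 337 = 337
  C-H: 6 × 419 = 2514
  Σ(broken) = 2851 kJ
Bonds formed (products):
  C-H: 4 × 419 = 1676
  C=C: 1 × 636 = 636
  H-H: 1 × 446 = 446
  Σ(formed) = 2758 kJ
ΔH = Σ(broken) − Σ(formed) = 2851 − 2758 = +93 kJ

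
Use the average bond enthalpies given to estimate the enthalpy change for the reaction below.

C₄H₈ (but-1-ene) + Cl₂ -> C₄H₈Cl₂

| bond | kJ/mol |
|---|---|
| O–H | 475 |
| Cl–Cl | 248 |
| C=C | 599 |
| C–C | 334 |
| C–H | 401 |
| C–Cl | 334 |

ΔH ≈ −155 kJ

Bonds broken (reactants):
  C–C: 2 × 334 = 668
  C–H: 8 × 401 = 3208
  C=C: 1 × 599 = 599
  Cl–Cl: 1 × 248 = 248
  Σ(broken) = 4723 kJ
Bonds formed (products):
  C–C: 3 × 334 = 1002
  C–Cl: 2 × 334 = 668
  C–H: 8 × 401 = 3208
  Σ(formed) = 4878 kJ
ΔH = Σ(broken) − Σ(formed) = 4723 − 4878 = −155 kJ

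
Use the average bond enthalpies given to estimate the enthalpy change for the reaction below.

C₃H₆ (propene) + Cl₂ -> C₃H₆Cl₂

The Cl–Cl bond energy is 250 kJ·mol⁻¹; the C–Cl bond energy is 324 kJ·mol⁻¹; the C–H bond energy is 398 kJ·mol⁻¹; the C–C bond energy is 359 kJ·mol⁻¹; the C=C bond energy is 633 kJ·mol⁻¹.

Bonds broken (reactants):
  C–C: 1 × 359 = 359
  C–H: 6 × 398 = 2388
  C=C: 1 × 633 = 633
  Cl–Cl: 1 × 250 = 250
  Σ(broken) = 3630 kJ
Bonds formed (products):
  C–C: 2 × 359 = 718
  C–Cl: 2 × 324 = 648
  C–H: 6 × 398 = 2388
  Σ(formed) = 3754 kJ
ΔH = Σ(broken) − Σ(formed) = 3630 − 3754 = −124 kJ

ΔH ≈ −124 kJ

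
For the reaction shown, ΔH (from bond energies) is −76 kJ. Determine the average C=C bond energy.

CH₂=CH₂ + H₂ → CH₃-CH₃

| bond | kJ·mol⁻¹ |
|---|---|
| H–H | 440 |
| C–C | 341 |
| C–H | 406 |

D(C=C) ≈ 637 kJ/mol

Let D be the C=C bond energy.
Σ(broken) = 4×406 + 1×D + 1×440 = 2064 + D
Σ(formed) = 1×341 + 6×406 = 2777
ΔH = Σ(broken) − Σ(formed) = (2064 + D) − (2777) = −713 + D
Setting this equal to −76 kJ gives D = 637 kJ/mol.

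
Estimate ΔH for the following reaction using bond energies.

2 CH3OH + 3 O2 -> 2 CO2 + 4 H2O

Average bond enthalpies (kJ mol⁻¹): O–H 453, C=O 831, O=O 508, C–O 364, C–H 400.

Bonds broken (reactants):
  C–H: 6 × 400 = 2400
  C–O: 2 × 364 = 728
  O–H: 2 × 453 = 906
  O=O: 3 × 508 = 1524
  Σ(broken) = 5558 kJ
Bonds formed (products):
  C=O: 4 × 831 = 3324
  O–H: 8 × 453 = 3624
  Σ(formed) = 6948 kJ
ΔH = Σ(broken) − Σ(formed) = 5558 − 6948 = −1390 kJ

ΔH ≈ −1390 kJ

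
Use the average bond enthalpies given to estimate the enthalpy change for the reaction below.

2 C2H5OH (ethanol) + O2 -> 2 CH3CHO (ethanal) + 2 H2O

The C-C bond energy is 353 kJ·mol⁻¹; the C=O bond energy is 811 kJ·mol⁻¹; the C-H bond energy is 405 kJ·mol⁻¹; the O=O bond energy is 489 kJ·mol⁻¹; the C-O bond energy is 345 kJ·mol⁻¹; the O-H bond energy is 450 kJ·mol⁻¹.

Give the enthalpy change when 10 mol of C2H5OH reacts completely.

Bonds broken (reactants):
  C-C: 2 × 353 = 706
  C-H: 10 × 405 = 4050
  C-O: 2 × 345 = 690
  O-H: 2 × 450 = 900
  O=O: 1 × 489 = 489
  Σ(broken) = 6835 kJ
Bonds formed (products):
  C-C: 2 × 353 = 706
  C-H: 8 × 405 = 3240
  C=O: 2 × 811 = 1622
  O-H: 4 × 450 = 1800
  Σ(formed) = 7368 kJ
ΔH = Σ(broken) − Σ(formed) = 6835 − 7368 = −533 kJ
For 5× the reaction as written: 5 × (−533) = −2665 kJ

ΔH = −2665 kJ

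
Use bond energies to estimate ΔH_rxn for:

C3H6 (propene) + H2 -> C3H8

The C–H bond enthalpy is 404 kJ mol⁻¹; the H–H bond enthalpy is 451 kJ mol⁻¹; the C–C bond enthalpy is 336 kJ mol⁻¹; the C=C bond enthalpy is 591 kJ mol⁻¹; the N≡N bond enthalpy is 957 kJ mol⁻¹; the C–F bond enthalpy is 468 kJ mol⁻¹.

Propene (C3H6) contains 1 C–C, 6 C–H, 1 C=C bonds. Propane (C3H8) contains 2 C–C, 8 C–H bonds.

Bonds broken (reactants):
  C–C: 1 × 336 = 336
  C–H: 6 × 404 = 2424
  C=C: 1 × 591 = 591
  H–H: 1 × 451 = 451
  Σ(broken) = 3802 kJ
Bonds formed (products):
  C–C: 2 × 336 = 672
  C–H: 8 × 404 = 3232
  Σ(formed) = 3904 kJ
ΔH = Σ(broken) − Σ(formed) = 3802 − 3904 = −102 kJ

ΔH ≈ −102 kJ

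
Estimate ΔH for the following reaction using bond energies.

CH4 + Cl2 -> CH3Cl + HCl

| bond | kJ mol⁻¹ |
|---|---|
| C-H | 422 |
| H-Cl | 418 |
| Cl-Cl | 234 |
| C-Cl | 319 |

ΔH ≈ −81 kJ

Bonds broken (reactants):
  C-H: 4 × 422 = 1688
  Cl-Cl: 1 × 234 = 234
  Σ(broken) = 1922 kJ
Bonds formed (products):
  C-Cl: 1 × 319 = 319
  C-H: 3 × 422 = 1266
  H-Cl: 1 × 418 = 418
  Σ(formed) = 2003 kJ
ΔH = Σ(broken) − Σ(formed) = 1922 − 2003 = −81 kJ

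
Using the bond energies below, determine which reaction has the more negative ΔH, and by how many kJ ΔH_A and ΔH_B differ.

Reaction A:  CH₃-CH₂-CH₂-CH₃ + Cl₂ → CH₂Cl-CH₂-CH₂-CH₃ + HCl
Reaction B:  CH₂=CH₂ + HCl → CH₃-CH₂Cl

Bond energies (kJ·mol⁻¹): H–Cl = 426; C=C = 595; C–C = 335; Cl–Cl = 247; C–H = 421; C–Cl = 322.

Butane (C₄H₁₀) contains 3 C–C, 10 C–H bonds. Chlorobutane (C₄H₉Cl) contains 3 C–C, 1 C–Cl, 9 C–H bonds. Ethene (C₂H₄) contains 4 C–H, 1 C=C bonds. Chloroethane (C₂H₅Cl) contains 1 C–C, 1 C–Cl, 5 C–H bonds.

Reaction A:
  Bonds broken (reactants):
    C–C: 3 × 335 = 1005
    C–H: 10 × 421 = 4210
    Cl–Cl: 1 × 247 = 247
    Σ(broken) = 5462 kJ
  Bonds formed (products):
    C–C: 3 × 335 = 1005
    C–Cl: 1 × 322 = 322
    C–H: 9 × 421 = 3789
    H–Cl: 1 × 426 = 426
    Σ(formed) = 5542 kJ
  ΔH_A = 5462 − 5542 = −80 kJ
Reaction B:
  Bonds broken (reactants):
    C–H: 4 × 421 = 1684
    C=C: 1 × 595 = 595
    H–Cl: 1 × 426 = 426
    Σ(broken) = 2705 kJ
  Bonds formed (products):
    C–C: 1 × 335 = 335
    C–Cl: 1 × 322 = 322
    C–H: 5 × 421 = 2105
    Σ(formed) = 2762 kJ
  ΔH_B = 2705 − 2762 = −57 kJ
ΔH_A − ΔH_B = −23 kJ, so reaction A has the more negative ΔH; |ΔH_A − ΔH_B| = 23 kJ.

Reaction A, by 23 kJ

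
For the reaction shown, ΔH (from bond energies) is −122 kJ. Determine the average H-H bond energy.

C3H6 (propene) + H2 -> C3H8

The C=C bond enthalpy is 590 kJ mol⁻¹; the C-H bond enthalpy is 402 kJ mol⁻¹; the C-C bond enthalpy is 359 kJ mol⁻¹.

Let D be the H-H bond energy.
Σ(broken) = 1×359 + 6×402 + 1×590 + 1×D = 3361 + D
Σ(formed) = 2×359 + 8×402 = 3934
ΔH = Σ(broken) − Σ(formed) = (3361 + D) − (3934) = −573 + D
Setting this equal to −122 kJ gives D = 451 kJ/mol.

D(H-H) ≈ 451 kJ/mol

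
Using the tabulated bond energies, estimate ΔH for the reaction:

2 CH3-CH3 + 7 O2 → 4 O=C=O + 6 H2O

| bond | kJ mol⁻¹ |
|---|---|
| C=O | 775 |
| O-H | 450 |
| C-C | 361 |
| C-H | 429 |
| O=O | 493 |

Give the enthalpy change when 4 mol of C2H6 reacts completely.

Bonds broken (reactants):
  C-C: 2 × 361 = 722
  C-H: 12 × 429 = 5148
  O=O: 7 × 493 = 3451
  Σ(broken) = 9321 kJ
Bonds formed (products):
  C=O: 8 × 775 = 6200
  O-H: 12 × 450 = 5400
  Σ(formed) = 11600 kJ
ΔH = Σ(broken) − Σ(formed) = 9321 − 11600 = −2279 kJ
For 2× the reaction as written: 2 × (−2279) = −4558 kJ

ΔH = −4558 kJ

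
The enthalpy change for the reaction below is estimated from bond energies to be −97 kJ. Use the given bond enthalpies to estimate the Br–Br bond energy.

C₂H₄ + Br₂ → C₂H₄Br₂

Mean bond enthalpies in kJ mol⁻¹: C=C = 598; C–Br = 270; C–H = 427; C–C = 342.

Let D be the Br–Br bond energy.
Σ(broken) = 1×D + 4×427 + 1×598 = 2306 + D
Σ(formed) = 2×270 + 1×342 + 4×427 = 2590
ΔH = Σ(broken) − Σ(formed) = (2306 + D) − (2590) = −284 + D
Setting this equal to −97 kJ gives D = 187 kJ/mol.

D(Br–Br) ≈ 187 kJ/mol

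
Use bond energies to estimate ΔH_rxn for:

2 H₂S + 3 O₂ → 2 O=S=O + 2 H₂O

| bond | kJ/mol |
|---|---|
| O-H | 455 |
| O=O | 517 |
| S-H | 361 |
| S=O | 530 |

Bonds broken (reactants):
  O=O: 3 × 517 = 1551
  S-H: 4 × 361 = 1444
  Σ(broken) = 2995 kJ
Bonds formed (products):
  O-H: 4 × 455 = 1820
  S=O: 4 × 530 = 2120
  Σ(formed) = 3940 kJ
ΔH = Σ(broken) − Σ(formed) = 2995 − 3940 = −945 kJ

ΔH ≈ −945 kJ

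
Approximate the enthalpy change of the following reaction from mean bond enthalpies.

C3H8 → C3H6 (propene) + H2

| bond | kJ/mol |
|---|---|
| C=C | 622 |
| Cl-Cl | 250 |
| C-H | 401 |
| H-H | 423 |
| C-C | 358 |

Bonds broken (reactants):
  C-C: 2 × 358 = 716
  C-H: 8 × 401 = 3208
  Σ(broken) = 3924 kJ
Bonds formed (products):
  C-C: 1 × 358 = 358
  C-H: 6 × 401 = 2406
  C=C: 1 × 622 = 622
  H-H: 1 × 423 = 423
  Σ(formed) = 3809 kJ
ΔH = Σ(broken) − Σ(formed) = 3924 − 3809 = +115 kJ

ΔH ≈ +115 kJ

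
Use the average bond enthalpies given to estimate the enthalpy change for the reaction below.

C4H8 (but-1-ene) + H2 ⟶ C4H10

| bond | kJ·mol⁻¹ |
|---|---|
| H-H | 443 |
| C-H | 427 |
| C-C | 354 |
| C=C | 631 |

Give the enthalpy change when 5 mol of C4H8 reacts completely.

ΔH = −670 kJ

Bonds broken (reactants):
  C-C: 2 × 354 = 708
  C-H: 8 × 427 = 3416
  C=C: 1 × 631 = 631
  H-H: 1 × 443 = 443
  Σ(broken) = 5198 kJ
Bonds formed (products):
  C-C: 3 × 354 = 1062
  C-H: 10 × 427 = 4270
  Σ(formed) = 5332 kJ
ΔH = Σ(broken) − Σ(formed) = 5198 − 5332 = −134 kJ
For 5× the reaction as written: 5 × (−134) = −670 kJ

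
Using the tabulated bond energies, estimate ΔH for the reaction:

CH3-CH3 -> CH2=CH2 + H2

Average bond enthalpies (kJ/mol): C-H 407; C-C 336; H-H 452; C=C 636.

ΔH ≈ +62 kJ

Bonds broken (reactants):
  C-C: 1 × 336 = 336
  C-H: 6 × 407 = 2442
  Σ(broken) = 2778 kJ
Bonds formed (products):
  C-H: 4 × 407 = 1628
  C=C: 1 × 636 = 636
  H-H: 1 × 452 = 452
  Σ(formed) = 2716 kJ
ΔH = Σ(broken) − Σ(formed) = 2778 − 2716 = +62 kJ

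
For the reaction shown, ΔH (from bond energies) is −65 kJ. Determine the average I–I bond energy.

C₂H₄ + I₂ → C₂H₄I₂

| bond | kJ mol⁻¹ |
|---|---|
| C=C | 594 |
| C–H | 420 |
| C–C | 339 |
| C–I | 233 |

D(I–I) ≈ 146 kJ/mol

Let D be the I–I bond energy.
Σ(broken) = 4×420 + 1×594 + 1×D = 2274 + D
Σ(formed) = 1×339 + 4×420 + 2×233 = 2485
ΔH = Σ(broken) − Σ(formed) = (2274 + D) − (2485) = −211 + D
Setting this equal to −65 kJ gives D = 146 kJ/mol.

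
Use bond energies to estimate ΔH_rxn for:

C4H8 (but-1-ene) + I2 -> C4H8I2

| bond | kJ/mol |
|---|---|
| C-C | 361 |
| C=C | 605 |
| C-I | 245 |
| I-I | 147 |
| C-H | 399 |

ΔH ≈ −99 kJ

Bonds broken (reactants):
  C-C: 2 × 361 = 722
  C-H: 8 × 399 = 3192
  C=C: 1 × 605 = 605
  I-I: 1 × 147 = 147
  Σ(broken) = 4666 kJ
Bonds formed (products):
  C-C: 3 × 361 = 1083
  C-H: 8 × 399 = 3192
  C-I: 2 × 245 = 490
  Σ(formed) = 4765 kJ
ΔH = Σ(broken) − Σ(formed) = 4666 − 4765 = −99 kJ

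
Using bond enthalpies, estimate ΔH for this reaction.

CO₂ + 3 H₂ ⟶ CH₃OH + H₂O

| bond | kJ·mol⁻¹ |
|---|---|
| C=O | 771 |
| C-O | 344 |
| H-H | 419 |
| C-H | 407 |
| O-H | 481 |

ΔH ≈ −209 kJ

Bonds broken (reactants):
  C=O: 2 × 771 = 1542
  H-H: 3 × 419 = 1257
  Σ(broken) = 2799 kJ
Bonds formed (products):
  C-H: 3 × 407 = 1221
  C-O: 1 × 344 = 344
  O-H: 3 × 481 = 1443
  Σ(formed) = 3008 kJ
ΔH = Σ(broken) − Σ(formed) = 2799 − 3008 = −209 kJ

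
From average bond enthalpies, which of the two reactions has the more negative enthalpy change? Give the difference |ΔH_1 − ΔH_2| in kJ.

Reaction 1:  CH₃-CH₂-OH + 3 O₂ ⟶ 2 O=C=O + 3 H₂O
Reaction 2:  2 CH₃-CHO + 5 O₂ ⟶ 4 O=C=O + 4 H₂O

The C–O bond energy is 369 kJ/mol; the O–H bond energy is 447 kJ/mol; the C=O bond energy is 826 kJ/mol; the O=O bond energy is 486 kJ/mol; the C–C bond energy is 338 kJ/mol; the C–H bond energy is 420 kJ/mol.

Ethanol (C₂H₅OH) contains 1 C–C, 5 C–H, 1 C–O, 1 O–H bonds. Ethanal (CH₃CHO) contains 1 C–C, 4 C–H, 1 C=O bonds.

Reaction 2, by 792 kJ

Reaction 1:
  Bonds broken (reactants):
    C–C: 1 × 338 = 338
    C–H: 5 × 420 = 2100
    C–O: 1 × 369 = 369
    O–H: 1 × 447 = 447
    O=O: 3 × 486 = 1458
    Σ(broken) = 4712 kJ
  Bonds formed (products):
    C=O: 4 × 826 = 3304
    O–H: 6 × 447 = 2682
    Σ(formed) = 5986 kJ
  ΔH_1 = 4712 − 5986 = −1274 kJ
Reaction 2:
  Bonds broken (reactants):
    C–C: 2 × 338 = 676
    C–H: 8 × 420 = 3360
    C=O: 2 × 826 = 1652
    O=O: 5 × 486 = 2430
    Σ(broken) = 8118 kJ
  Bonds formed (products):
    C=O: 8 × 826 = 6608
    O–H: 8 × 447 = 3576
    Σ(formed) = 10184 kJ
  ΔH_2 = 8118 − 10184 = −2066 kJ
ΔH_1 − ΔH_2 = +792 kJ, so reaction 2 has the more negative ΔH; |ΔH_1 − ΔH_2| = 792 kJ.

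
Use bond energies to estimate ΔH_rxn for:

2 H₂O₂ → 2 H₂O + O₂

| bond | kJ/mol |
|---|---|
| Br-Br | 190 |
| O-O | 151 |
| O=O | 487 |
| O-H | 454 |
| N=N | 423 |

ΔH ≈ −185 kJ

Bonds broken (reactants):
  O-H: 4 × 454 = 1816
  O-O: 2 × 151 = 302
  Σ(broken) = 2118 kJ
Bonds formed (products):
  O-H: 4 × 454 = 1816
  O=O: 1 × 487 = 487
  Σ(formed) = 2303 kJ
ΔH = Σ(broken) − Σ(formed) = 2118 − 2303 = −185 kJ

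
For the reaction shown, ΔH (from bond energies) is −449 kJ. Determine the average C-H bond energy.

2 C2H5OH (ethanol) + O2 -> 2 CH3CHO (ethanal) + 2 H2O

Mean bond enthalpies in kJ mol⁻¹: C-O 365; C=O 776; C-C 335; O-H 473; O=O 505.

D(C-H) ≈ 407 kJ/mol

Let D be the C-H bond energy.
Σ(broken) = 2×335 + 10×D + 2×365 + 2×473 + 1×505 = 2851 + 10D
Σ(formed) = 2×335 + 8×D + 2×776 + 4×473 = 4114 + 8D
ΔH = Σ(broken) − Σ(formed) = (2851 + 10D) − (4114 + 8D) = −1263 + 2D
Setting this equal to −449 kJ gives 2D = 814, so D = 407 kJ/mol.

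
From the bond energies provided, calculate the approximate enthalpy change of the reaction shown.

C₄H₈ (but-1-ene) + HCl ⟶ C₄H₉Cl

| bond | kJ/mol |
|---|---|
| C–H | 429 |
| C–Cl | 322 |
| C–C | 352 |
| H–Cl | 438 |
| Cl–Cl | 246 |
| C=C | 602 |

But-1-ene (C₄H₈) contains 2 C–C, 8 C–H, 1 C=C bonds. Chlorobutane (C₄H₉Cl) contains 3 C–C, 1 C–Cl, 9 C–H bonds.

Bonds broken (reactants):
  C–C: 2 × 352 = 704
  C–H: 8 × 429 = 3432
  C=C: 1 × 602 = 602
  H–Cl: 1 × 438 = 438
  Σ(broken) = 5176 kJ
Bonds formed (products):
  C–C: 3 × 352 = 1056
  C–Cl: 1 × 322 = 322
  C–H: 9 × 429 = 3861
  Σ(formed) = 5239 kJ
ΔH = Σ(broken) − Σ(formed) = 5176 − 5239 = −63 kJ

ΔH ≈ −63 kJ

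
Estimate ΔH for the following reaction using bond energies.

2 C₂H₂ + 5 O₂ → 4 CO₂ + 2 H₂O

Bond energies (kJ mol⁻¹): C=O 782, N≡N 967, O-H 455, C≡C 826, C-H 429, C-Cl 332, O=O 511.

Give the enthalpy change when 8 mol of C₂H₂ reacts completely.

ΔH = −8612 kJ

Bonds broken (reactants):
  C≡C: 2 × 826 = 1652
  C-H: 4 × 429 = 1716
  O=O: 5 × 511 = 2555
  Σ(broken) = 5923 kJ
Bonds formed (products):
  C=O: 8 × 782 = 6256
  O-H: 4 × 455 = 1820
  Σ(formed) = 8076 kJ
ΔH = Σ(broken) − Σ(formed) = 5923 − 8076 = −2153 kJ
For 4× the reaction as written: 4 × (−2153) = −8612 kJ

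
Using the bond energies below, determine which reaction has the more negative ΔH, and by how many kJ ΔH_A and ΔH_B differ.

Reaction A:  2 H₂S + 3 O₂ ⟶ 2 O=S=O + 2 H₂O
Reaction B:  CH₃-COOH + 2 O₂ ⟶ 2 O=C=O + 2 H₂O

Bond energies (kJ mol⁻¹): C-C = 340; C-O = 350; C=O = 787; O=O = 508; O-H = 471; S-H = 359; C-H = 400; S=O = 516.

Reaction A, by 120 kJ

Reaction A:
  Bonds broken (reactants):
    O=O: 3 × 508 = 1524
    S-H: 4 × 359 = 1436
    Σ(broken) = 2960 kJ
  Bonds formed (products):
    O-H: 4 × 471 = 1884
    S=O: 4 × 516 = 2064
    Σ(formed) = 3948 kJ
  ΔH_A = 2960 − 3948 = −988 kJ
Reaction B:
  Bonds broken (reactants):
    C-C: 1 × 340 = 340
    C-H: 3 × 400 = 1200
    C-O: 1 × 350 = 350
    C=O: 1 × 787 = 787
    O-H: 1 × 471 = 471
    O=O: 2 × 508 = 1016
    Σ(broken) = 4164 kJ
  Bonds formed (products):
    C=O: 4 × 787 = 3148
    O-H: 4 × 471 = 1884
    Σ(formed) = 5032 kJ
  ΔH_B = 4164 − 5032 = −868 kJ
ΔH_A − ΔH_B = −120 kJ, so reaction A has the more negative ΔH; |ΔH_A − ΔH_B| = 120 kJ.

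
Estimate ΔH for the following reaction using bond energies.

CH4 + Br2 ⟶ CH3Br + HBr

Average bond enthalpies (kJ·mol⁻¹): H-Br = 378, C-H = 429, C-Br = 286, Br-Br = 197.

Bonds broken (reactants):
  Br-Br: 1 × 197 = 197
  C-H: 4 × 429 = 1716
  Σ(broken) = 1913 kJ
Bonds formed (products):
  C-Br: 1 × 286 = 286
  C-H: 3 × 429 = 1287
  H-Br: 1 × 378 = 378
  Σ(formed) = 1951 kJ
ΔH = Σ(broken) − Σ(formed) = 1913 − 1951 = −38 kJ

ΔH ≈ −38 kJ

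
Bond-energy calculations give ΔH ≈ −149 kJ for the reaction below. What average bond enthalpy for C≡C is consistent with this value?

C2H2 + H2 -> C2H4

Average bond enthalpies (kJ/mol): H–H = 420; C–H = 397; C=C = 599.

D(C≡C) ≈ 824 kJ/mol

Let D be the C≡C bond energy.
Σ(broken) = 1×D + 2×397 + 1×420 = 1214 + D
Σ(formed) = 4×397 + 1×599 = 2187
ΔH = Σ(broken) − Σ(formed) = (1214 + D) − (2187) = −973 + D
Setting this equal to −149 kJ gives D = 824 kJ/mol.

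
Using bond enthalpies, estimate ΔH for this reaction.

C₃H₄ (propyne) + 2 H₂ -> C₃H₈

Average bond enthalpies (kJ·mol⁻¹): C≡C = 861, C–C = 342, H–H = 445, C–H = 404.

Bonds broken (reactants):
  C≡C: 1 × 861 = 861
  C–C: 1 × 342 = 342
  C–H: 4 × 404 = 1616
  H–H: 2 × 445 = 890
  Σ(broken) = 3709 kJ
Bonds formed (products):
  C–C: 2 × 342 = 684
  C–H: 8 × 404 = 3232
  Σ(formed) = 3916 kJ
ΔH = Σ(broken) − Σ(formed) = 3709 − 3916 = −207 kJ

ΔH ≈ −207 kJ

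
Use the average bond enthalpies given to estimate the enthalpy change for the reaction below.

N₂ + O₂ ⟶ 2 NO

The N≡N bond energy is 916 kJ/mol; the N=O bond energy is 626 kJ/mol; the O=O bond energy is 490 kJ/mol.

ΔH ≈ +154 kJ

Bonds broken (reactants):
  N≡N: 1 × 916 = 916
  O=O: 1 × 490 = 490
  Σ(broken) = 1406 kJ
Bonds formed (products):
  N=O: 2 × 626 = 1252
  Σ(formed) = 1252 kJ
ΔH = Σ(broken) − Σ(formed) = 1406 − 1252 = +154 kJ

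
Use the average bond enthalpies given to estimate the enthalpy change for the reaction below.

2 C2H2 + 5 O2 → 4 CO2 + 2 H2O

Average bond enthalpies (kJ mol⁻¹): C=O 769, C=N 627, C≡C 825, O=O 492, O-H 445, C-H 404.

Bonds broken (reactants):
  C≡C: 2 × 825 = 1650
  C-H: 4 × 404 = 1616
  O=O: 5 × 492 = 2460
  Σ(broken) = 5726 kJ
Bonds formed (products):
  C=O: 8 × 769 = 6152
  O-H: 4 × 445 = 1780
  Σ(formed) = 7932 kJ
ΔH = Σ(broken) − Σ(formed) = 5726 − 7932 = −2206 kJ

ΔH ≈ −2206 kJ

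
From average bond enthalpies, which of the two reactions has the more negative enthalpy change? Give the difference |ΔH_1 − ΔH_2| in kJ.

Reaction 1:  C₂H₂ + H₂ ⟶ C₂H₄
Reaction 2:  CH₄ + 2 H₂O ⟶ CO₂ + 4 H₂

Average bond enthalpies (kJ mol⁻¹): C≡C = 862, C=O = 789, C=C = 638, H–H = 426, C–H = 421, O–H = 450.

Reaction 1, by 394 kJ

Reaction 1:
  Bonds broken (reactants):
    C≡C: 1 × 862 = 862
    C–H: 2 × 421 = 842
    H–H: 1 × 426 = 426
    Σ(broken) = 2130 kJ
  Bonds formed (products):
    C–H: 4 × 421 = 1684
    C=C: 1 × 638 = 638
    Σ(formed) = 2322 kJ
  ΔH_1 = 2130 − 2322 = −192 kJ
Reaction 2:
  Bonds broken (reactants):
    C–H: 4 × 421 = 1684
    O–H: 4 × 450 = 1800
    Σ(broken) = 3484 kJ
  Bonds formed (products):
    C=O: 2 × 789 = 1578
    H–H: 4 × 426 = 1704
    Σ(formed) = 3282 kJ
  ΔH_2 = 3484 − 3282 = +202 kJ
ΔH_1 − ΔH_2 = −394 kJ, so reaction 1 has the more negative ΔH; |ΔH_1 − ΔH_2| = 394 kJ.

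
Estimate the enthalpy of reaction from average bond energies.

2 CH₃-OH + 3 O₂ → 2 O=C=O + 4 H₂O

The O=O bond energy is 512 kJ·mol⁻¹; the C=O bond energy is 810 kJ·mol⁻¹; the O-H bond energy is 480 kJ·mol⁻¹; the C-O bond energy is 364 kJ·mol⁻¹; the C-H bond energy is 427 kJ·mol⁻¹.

ΔH ≈ −1294 kJ

Bonds broken (reactants):
  C-H: 6 × 427 = 2562
  C-O: 2 × 364 = 728
  O-H: 2 × 480 = 960
  O=O: 3 × 512 = 1536
  Σ(broken) = 5786 kJ
Bonds formed (products):
  C=O: 4 × 810 = 3240
  O-H: 8 × 480 = 3840
  Σ(formed) = 7080 kJ
ΔH = Σ(broken) − Σ(formed) = 5786 − 7080 = −1294 kJ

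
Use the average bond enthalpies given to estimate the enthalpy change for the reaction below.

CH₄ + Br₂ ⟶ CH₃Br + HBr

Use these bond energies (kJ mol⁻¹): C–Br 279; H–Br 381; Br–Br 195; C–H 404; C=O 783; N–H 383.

Bonds broken (reactants):
  Br–Br: 1 × 195 = 195
  C–H: 4 × 404 = 1616
  Σ(broken) = 1811 kJ
Bonds formed (products):
  C–Br: 1 × 279 = 279
  C–H: 3 × 404 = 1212
  H–Br: 1 × 381 = 381
  Σ(formed) = 1872 kJ
ΔH = Σ(broken) − Σ(formed) = 1811 − 1872 = −61 kJ

ΔH ≈ −61 kJ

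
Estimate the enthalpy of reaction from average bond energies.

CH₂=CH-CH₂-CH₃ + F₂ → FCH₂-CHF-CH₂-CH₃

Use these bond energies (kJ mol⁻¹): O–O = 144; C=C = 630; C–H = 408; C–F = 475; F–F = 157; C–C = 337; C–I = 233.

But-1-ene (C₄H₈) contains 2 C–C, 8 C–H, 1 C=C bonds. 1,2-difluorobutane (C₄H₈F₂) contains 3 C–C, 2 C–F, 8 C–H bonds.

ΔH ≈ −500 kJ

Bonds broken (reactants):
  C–C: 2 × 337 = 674
  C–H: 8 × 408 = 3264
  C=C: 1 × 630 = 630
  F–F: 1 × 157 = 157
  Σ(broken) = 4725 kJ
Bonds formed (products):
  C–C: 3 × 337 = 1011
  C–F: 2 × 475 = 950
  C–H: 8 × 408 = 3264
  Σ(formed) = 5225 kJ
ΔH = Σ(broken) − Σ(formed) = 4725 − 5225 = −500 kJ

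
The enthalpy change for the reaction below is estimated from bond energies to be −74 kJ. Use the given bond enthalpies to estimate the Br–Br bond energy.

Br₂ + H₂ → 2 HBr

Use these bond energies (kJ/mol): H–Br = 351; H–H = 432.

D(Br–Br) ≈ 196 kJ/mol

Let D be the Br–Br bond energy.
Σ(broken) = 1×D + 1×432 = 432 + D
Σ(formed) = 2×351 = 702
ΔH = Σ(broken) − Σ(formed) = (432 + D) − (702) = −270 + D
Setting this equal to −74 kJ gives D = 196 kJ/mol.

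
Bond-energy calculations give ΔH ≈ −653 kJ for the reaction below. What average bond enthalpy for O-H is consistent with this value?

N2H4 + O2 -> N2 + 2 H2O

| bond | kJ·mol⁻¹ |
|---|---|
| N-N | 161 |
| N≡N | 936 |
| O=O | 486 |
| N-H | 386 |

D(O-H) ≈ 477 kJ/mol

Let D be the O-H bond energy.
Σ(broken) = 4×386 + 1×161 + 1×486 = 2191
Σ(formed) = 1×936 + 4×D = 936 + 4D
ΔH = Σ(broken) − Σ(formed) = (2191) − (936 + 4D) = +1255 − 4D
Setting this equal to −653 kJ gives 4D = 1908, so D = 477 kJ/mol.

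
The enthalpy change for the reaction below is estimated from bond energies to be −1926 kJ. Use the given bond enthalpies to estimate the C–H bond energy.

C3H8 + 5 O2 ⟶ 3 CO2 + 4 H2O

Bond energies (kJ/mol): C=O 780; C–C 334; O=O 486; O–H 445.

D(C–H) ≈ 402 kJ/mol

Let D be the C–H bond energy.
Σ(broken) = 2×334 + 8×D + 5×486 = 3098 + 8D
Σ(formed) = 6×780 + 8×445 = 8240
ΔH = Σ(broken) − Σ(formed) = (3098 + 8D) − (8240) = −5142 + 8D
Setting this equal to −1926 kJ gives 8D = 3216, so D = 402 kJ/mol.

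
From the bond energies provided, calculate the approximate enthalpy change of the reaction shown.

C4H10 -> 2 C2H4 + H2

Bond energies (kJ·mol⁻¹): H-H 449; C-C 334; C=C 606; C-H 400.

ΔH ≈ +141 kJ

Bonds broken (reactants):
  C-C: 3 × 334 = 1002
  C-H: 10 × 400 = 4000
  Σ(broken) = 5002 kJ
Bonds formed (products):
  C-H: 8 × 400 = 3200
  C=C: 2 × 606 = 1212
  H-H: 1 × 449 = 449
  Σ(formed) = 4861 kJ
ΔH = Σ(broken) − Σ(formed) = 5002 − 4861 = +141 kJ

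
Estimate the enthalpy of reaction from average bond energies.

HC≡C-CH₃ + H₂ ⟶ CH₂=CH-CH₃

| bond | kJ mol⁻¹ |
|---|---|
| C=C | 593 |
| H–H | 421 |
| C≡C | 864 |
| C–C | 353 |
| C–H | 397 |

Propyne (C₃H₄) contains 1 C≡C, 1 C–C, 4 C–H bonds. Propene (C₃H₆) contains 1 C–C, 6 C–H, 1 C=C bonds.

ΔH ≈ −102 kJ

Bonds broken (reactants):
  C≡C: 1 × 864 = 864
  C–C: 1 × 353 = 353
  C–H: 4 × 397 = 1588
  H–H: 1 × 421 = 421
  Σ(broken) = 3226 kJ
Bonds formed (products):
  C–C: 1 × 353 = 353
  C–H: 6 × 397 = 2382
  C=C: 1 × 593 = 593
  Σ(formed) = 3328 kJ
ΔH = Σ(broken) − Σ(formed) = 3226 − 3328 = −102 kJ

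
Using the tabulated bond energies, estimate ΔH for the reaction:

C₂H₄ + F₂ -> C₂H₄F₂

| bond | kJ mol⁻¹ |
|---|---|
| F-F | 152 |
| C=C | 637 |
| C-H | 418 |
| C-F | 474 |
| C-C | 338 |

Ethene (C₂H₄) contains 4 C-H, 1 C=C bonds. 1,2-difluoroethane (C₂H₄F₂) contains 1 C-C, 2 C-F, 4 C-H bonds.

ΔH ≈ −497 kJ

Bonds broken (reactants):
  C-H: 4 × 418 = 1672
  C=C: 1 × 637 = 637
  F-F: 1 × 152 = 152
  Σ(broken) = 2461 kJ
Bonds formed (products):
  C-C: 1 × 338 = 338
  C-F: 2 × 474 = 948
  C-H: 4 × 418 = 1672
  Σ(formed) = 2958 kJ
ΔH = Σ(broken) − Σ(formed) = 2461 − 2958 = −497 kJ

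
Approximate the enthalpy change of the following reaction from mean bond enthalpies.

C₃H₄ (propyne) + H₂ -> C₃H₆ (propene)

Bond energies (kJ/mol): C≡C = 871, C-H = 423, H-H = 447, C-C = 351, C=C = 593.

ΔH ≈ −121 kJ

Bonds broken (reactants):
  C≡C: 1 × 871 = 871
  C-C: 1 × 351 = 351
  C-H: 4 × 423 = 1692
  H-H: 1 × 447 = 447
  Σ(broken) = 3361 kJ
Bonds formed (products):
  C-C: 1 × 351 = 351
  C-H: 6 × 423 = 2538
  C=C: 1 × 593 = 593
  Σ(formed) = 3482 kJ
ΔH = Σ(broken) − Σ(formed) = 3361 − 3482 = −121 kJ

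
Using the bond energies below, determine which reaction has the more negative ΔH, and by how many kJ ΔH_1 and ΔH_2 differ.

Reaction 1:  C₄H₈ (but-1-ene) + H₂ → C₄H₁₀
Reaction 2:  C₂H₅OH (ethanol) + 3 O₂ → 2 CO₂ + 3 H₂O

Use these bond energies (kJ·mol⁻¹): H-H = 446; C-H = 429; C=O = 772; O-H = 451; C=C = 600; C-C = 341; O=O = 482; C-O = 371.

Reaction 1:
  Bonds broken (reactants):
    C-C: 2 × 341 = 682
    C-H: 8 × 429 = 3432
    C=C: 1 × 600 = 600
    H-H: 1 × 446 = 446
    Σ(broken) = 5160 kJ
  Bonds formed (products):
    C-C: 3 × 341 = 1023
    C-H: 10 × 429 = 4290
    Σ(formed) = 5313 kJ
  ΔH_1 = 5160 − 5313 = −153 kJ
Reaction 2:
  Bonds broken (reactants):
    C-C: 1 × 341 = 341
    C-H: 5 × 429 = 2145
    C-O: 1 × 371 = 371
    O-H: 1 × 451 = 451
    O=O: 3 × 482 = 1446
    Σ(broken) = 4754 kJ
  Bonds formed (products):
    C=O: 4 × 772 = 3088
    O-H: 6 × 451 = 2706
    Σ(formed) = 5794 kJ
  ΔH_2 = 4754 − 5794 = −1040 kJ
ΔH_1 − ΔH_2 = +887 kJ, so reaction 2 has the more negative ΔH; |ΔH_1 − ΔH_2| = 887 kJ.

Reaction 2, by 887 kJ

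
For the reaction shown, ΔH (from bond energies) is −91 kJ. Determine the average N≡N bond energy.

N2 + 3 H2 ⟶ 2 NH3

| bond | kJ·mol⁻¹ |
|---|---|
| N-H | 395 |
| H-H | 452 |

Let D be the N≡N bond energy.
Σ(broken) = 3×452 + 1×D = 1356 + D
Σ(formed) = 6×395 = 2370
ΔH = Σ(broken) − Σ(formed) = (1356 + D) − (2370) = −1014 + D
Setting this equal to −91 kJ gives D = 923 kJ/mol.

D(N≡N) ≈ 923 kJ/mol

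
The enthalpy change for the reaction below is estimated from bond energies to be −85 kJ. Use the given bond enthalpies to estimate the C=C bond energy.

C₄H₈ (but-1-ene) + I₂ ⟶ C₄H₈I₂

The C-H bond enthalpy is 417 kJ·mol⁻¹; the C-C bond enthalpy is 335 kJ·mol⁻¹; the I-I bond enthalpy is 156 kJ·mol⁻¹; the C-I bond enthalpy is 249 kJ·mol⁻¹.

Let D be the C=C bond energy.
Σ(broken) = 2×335 + 8×417 + 1×D + 1×156 = 4162 + D
Σ(formed) = 3×335 + 8×417 + 2×249 = 4839
ΔH = Σ(broken) − Σ(formed) = (4162 + D) − (4839) = −677 + D
Setting this equal to −85 kJ gives D = 592 kJ/mol.

D(C=C) ≈ 592 kJ/mol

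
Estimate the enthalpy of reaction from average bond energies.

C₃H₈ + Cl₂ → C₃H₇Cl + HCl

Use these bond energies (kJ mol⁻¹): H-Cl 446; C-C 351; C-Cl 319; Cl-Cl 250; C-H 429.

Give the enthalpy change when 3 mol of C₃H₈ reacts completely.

ΔH = −258 kJ

Bonds broken (reactants):
  C-C: 2 × 351 = 702
  C-H: 8 × 429 = 3432
  Cl-Cl: 1 × 250 = 250
  Σ(broken) = 4384 kJ
Bonds formed (products):
  C-C: 2 × 351 = 702
  C-Cl: 1 × 319 = 319
  C-H: 7 × 429 = 3003
  H-Cl: 1 × 446 = 446
  Σ(formed) = 4470 kJ
ΔH = Σ(broken) − Σ(formed) = 4384 − 4470 = −86 kJ
For 3× the reaction as written: 3 × (−86) = −258 kJ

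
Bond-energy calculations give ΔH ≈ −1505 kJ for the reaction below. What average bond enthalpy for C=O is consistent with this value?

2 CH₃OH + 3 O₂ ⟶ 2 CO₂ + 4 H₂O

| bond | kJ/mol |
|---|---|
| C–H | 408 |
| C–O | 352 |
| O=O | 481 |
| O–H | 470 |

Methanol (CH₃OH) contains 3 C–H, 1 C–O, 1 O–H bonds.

D(C=O) ≈ 820 kJ/mol

Let D be the C=O bond energy.
Σ(broken) = 6×408 + 2×352 + 2×470 + 3×481 = 5535
Σ(formed) = 4×D + 8×470 = 3760 + 4D
ΔH = Σ(broken) − Σ(formed) = (5535) − (3760 + 4D) = +1775 − 4D
Setting this equal to −1505 kJ gives 4D = 3280, so D = 820 kJ/mol.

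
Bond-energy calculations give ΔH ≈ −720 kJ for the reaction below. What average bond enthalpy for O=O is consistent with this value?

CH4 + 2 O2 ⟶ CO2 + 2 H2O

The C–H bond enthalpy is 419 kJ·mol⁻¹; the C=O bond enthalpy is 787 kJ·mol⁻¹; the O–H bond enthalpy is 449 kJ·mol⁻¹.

D(O=O) ≈ 487 kJ/mol

Let D be the O=O bond energy.
Σ(broken) = 4×419 + 2×D = 1676 + 2D
Σ(formed) = 2×787 + 4×449 = 3370
ΔH = Σ(broken) − Σ(formed) = (1676 + 2D) − (3370) = −1694 + 2D
Setting this equal to −720 kJ gives 2D = 974, so D = 487 kJ/mol.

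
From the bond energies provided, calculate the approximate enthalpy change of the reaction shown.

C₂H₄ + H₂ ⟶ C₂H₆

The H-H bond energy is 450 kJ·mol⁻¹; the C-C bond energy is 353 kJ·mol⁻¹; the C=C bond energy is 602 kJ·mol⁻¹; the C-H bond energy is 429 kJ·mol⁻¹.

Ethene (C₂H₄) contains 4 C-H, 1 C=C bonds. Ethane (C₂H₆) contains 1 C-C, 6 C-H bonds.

ΔH ≈ −159 kJ

Bonds broken (reactants):
  C-H: 4 × 429 = 1716
  C=C: 1 × 602 = 602
  H-H: 1 × 450 = 450
  Σ(broken) = 2768 kJ
Bonds formed (products):
  C-C: 1 × 353 = 353
  C-H: 6 × 429 = 2574
  Σ(formed) = 2927 kJ
ΔH = Σ(broken) − Σ(formed) = 2768 − 2927 = −159 kJ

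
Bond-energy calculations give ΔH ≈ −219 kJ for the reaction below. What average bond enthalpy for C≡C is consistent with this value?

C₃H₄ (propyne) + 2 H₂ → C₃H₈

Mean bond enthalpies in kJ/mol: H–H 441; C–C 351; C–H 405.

D(C≡C) ≈ 870 kJ/mol

Let D be the C≡C bond energy.
Σ(broken) = 1×D + 1×351 + 4×405 + 2×441 = 2853 + D
Σ(formed) = 2×351 + 8×405 = 3942
ΔH = Σ(broken) − Σ(formed) = (2853 + D) − (3942) = −1089 + D
Setting this equal to −219 kJ gives D = 870 kJ/mol.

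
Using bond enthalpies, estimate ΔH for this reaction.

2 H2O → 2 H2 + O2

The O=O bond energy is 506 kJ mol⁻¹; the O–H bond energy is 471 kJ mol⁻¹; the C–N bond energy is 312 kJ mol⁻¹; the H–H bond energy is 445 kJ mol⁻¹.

Bonds broken (reactants):
  O–H: 4 × 471 = 1884
  Σ(broken) = 1884 kJ
Bonds formed (products):
  H–H: 2 × 445 = 890
  O=O: 1 × 506 = 506
  Σ(formed) = 1396 kJ
ΔH = Σ(broken) − Σ(formed) = 1884 − 1396 = +488 kJ

ΔH ≈ +488 kJ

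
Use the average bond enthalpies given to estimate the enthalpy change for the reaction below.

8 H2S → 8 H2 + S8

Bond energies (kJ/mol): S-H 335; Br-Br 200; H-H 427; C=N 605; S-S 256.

ΔH ≈ −104 kJ

Bonds broken (reactants):
  S-H: 16 × 335 = 5360
  Σ(broken) = 5360 kJ
Bonds formed (products):
  H-H: 8 × 427 = 3416
  S-S: 8 × 256 = 2048
  Σ(formed) = 5464 kJ
ΔH = Σ(broken) − Σ(formed) = 5360 − 5464 = −104 kJ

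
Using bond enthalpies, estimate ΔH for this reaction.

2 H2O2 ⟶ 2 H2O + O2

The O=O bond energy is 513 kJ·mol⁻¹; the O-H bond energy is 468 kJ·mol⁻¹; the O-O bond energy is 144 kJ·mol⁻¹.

ΔH ≈ −225 kJ

Bonds broken (reactants):
  O-H: 4 × 468 = 1872
  O-O: 2 × 144 = 288
  Σ(broken) = 2160 kJ
Bonds formed (products):
  O-H: 4 × 468 = 1872
  O=O: 1 × 513 = 513
  Σ(formed) = 2385 kJ
ΔH = Σ(broken) − Σ(formed) = 2160 − 2385 = −225 kJ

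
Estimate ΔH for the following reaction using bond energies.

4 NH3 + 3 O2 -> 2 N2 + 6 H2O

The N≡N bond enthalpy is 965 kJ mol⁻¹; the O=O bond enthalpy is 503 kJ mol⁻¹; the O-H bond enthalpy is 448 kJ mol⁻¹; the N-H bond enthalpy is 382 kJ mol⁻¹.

ΔH ≈ −1213 kJ

Bonds broken (reactants):
  N-H: 12 × 382 = 4584
  O=O: 3 × 503 = 1509
  Σ(broken) = 6093 kJ
Bonds formed (products):
  N≡N: 2 × 965 = 1930
  O-H: 12 × 448 = 5376
  Σ(formed) = 7306 kJ
ΔH = Σ(broken) − Σ(formed) = 6093 − 7306 = −1213 kJ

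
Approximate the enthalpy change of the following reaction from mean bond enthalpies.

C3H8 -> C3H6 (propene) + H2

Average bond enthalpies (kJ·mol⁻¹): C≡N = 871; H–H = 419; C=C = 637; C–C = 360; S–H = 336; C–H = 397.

Bonds broken (reactants):
  C–C: 2 × 360 = 720
  C–H: 8 × 397 = 3176
  Σ(broken) = 3896 kJ
Bonds formed (products):
  C–C: 1 × 360 = 360
  C–H: 6 × 397 = 2382
  C=C: 1 × 637 = 637
  H–H: 1 × 419 = 419
  Σ(formed) = 3798 kJ
ΔH = Σ(broken) − Σ(formed) = 3896 − 3798 = +98 kJ

ΔH ≈ +98 kJ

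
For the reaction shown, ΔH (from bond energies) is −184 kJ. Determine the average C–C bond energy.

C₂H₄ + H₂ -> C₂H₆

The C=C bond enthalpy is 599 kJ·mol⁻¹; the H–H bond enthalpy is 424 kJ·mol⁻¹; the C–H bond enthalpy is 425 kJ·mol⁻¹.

Let D be the C–C bond energy.
Σ(broken) = 4×425 + 1×599 + 1×424 = 2723
Σ(formed) = 1×D + 6×425 = 2550 + D
ΔH = Σ(broken) − Σ(formed) = (2723) − (2550 + D) = +173 − D
Setting this equal to −184 kJ gives D = 357 kJ/mol.

D(C–C) ≈ 357 kJ/mol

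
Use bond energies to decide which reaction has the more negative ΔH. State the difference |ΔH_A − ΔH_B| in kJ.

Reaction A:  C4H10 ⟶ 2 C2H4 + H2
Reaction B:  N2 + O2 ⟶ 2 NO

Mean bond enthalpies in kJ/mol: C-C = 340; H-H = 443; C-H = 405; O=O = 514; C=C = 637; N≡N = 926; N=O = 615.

Reaction A, by 97 kJ

Reaction A:
  Bonds broken (reactants):
    C-C: 3 × 340 = 1020
    C-H: 10 × 405 = 4050
    Σ(broken) = 5070 kJ
  Bonds formed (products):
    C-H: 8 × 405 = 3240
    C=C: 2 × 637 = 1274
    H-H: 1 × 443 = 443
    Σ(formed) = 4957 kJ
  ΔH_A = 5070 − 4957 = +113 kJ
Reaction B:
  Bonds broken (reactants):
    N≡N: 1 × 926 = 926
    O=O: 1 × 514 = 514
    Σ(broken) = 1440 kJ
  Bonds formed (products):
    N=O: 2 × 615 = 1230
    Σ(formed) = 1230 kJ
  ΔH_B = 1440 − 1230 = +210 kJ
ΔH_A − ΔH_B = −97 kJ, so reaction A has the more negative ΔH; |ΔH_A − ΔH_B| = 97 kJ.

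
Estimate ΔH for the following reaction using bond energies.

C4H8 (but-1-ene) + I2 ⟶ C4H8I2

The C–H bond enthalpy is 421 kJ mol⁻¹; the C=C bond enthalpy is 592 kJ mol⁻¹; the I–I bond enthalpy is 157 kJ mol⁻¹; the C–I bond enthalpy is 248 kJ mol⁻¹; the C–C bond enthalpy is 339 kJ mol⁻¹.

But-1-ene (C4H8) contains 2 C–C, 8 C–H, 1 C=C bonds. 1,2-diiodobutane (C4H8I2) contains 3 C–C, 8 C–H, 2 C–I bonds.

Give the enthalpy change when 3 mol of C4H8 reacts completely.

Bonds broken (reactants):
  C–C: 2 × 339 = 678
  C–H: 8 × 421 = 3368
  C=C: 1 × 592 = 592
  I–I: 1 × 157 = 157
  Σ(broken) = 4795 kJ
Bonds formed (products):
  C–C: 3 × 339 = 1017
  C–H: 8 × 421 = 3368
  C–I: 2 × 248 = 496
  Σ(formed) = 4881 kJ
ΔH = Σ(broken) − Σ(formed) = 4795 − 4881 = −86 kJ
For 3× the reaction as written: 3 × (−86) = −258 kJ

ΔH = −258 kJ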